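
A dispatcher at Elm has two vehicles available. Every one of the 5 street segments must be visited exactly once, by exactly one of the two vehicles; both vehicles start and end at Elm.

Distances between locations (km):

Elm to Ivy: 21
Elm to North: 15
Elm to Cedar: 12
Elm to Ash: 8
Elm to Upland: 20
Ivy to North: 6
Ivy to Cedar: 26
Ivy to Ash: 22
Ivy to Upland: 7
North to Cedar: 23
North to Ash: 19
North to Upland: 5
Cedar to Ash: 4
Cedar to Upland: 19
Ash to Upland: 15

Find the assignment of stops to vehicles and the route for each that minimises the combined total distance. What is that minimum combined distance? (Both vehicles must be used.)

There are 2^4 − 1 = 15 ways to divide the 5 stops into two non-empty groups. For each, the best each vehicle can do is its own shortest tour through its group:
  {Ivy} + {North, Cedar, Ash, Upland}: 42 + 51 = 93
  {North} + {Ivy, Cedar, Ash, Upland}: 30 + 59 = 89
  {Ivy, North} + {Cedar, Ash, Upland}: 42 + 51 = 93
  {Cedar} + {Ivy, North, Ash, Upland}: 24 + 51 = 75
  {Ivy, Cedar} + {North, Ash, Upland}: 59 + 43 = 102
  {North, Cedar} + {Ivy, Ash, Upland}: 50 + 51 = 101
  … (15 splits in total)
  {Cedar, Ash} + {Ivy, North, Upland}: 24 + 48 = 72  ← best
Best: vehicle 1 Elm → Cedar → Ash → Elm = 24; vehicle 2 Elm → Ivy → Upland → North → Elm = 48; combined 72.

Minimum combined distance: 72 km.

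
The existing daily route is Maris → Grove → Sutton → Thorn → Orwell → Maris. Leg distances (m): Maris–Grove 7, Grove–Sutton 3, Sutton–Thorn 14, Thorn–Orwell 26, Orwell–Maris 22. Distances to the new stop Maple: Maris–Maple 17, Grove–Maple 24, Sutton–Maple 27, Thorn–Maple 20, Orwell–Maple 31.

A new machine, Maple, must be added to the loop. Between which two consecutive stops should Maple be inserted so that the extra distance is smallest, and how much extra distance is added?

Insertion cost between consecutive stops i–j is d(i,Maple) + d(Maple,j) − d(i,j):
  between Maris and Grove: 17 + 24 − 7 = 34
  between Grove and Sutton: 24 + 27 − 3 = 48
  between Sutton and Thorn: 27 + 20 − 14 = 33
  between Thorn and Orwell: 20 + 31 − 26 = 25
  between Orwell and Maris: 31 + 17 − 22 = 26
Cheapest insertion is between Thorn and Orwell, adding 25.
New total = 72 + 25 = 97.

+25 m — insert Maple between Thorn and Orwell.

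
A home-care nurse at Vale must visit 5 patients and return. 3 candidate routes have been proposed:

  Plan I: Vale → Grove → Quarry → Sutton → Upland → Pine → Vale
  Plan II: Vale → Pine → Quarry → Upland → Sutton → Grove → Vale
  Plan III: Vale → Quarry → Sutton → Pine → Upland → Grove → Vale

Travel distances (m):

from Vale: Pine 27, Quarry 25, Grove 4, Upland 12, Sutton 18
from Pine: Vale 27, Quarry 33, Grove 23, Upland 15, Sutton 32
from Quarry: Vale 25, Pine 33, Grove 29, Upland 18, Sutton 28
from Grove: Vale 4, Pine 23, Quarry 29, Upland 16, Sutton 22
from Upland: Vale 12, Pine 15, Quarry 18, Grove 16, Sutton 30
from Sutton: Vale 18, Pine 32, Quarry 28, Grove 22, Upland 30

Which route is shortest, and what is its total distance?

Shortest is Plan III, total 120 m.

Plan I: 4 + 29 + 28 + 30 + 15 + 27 = 133
Plan II: 27 + 33 + 18 + 30 + 22 + 4 = 134
Plan III: 25 + 28 + 32 + 15 + 16 + 4 = 120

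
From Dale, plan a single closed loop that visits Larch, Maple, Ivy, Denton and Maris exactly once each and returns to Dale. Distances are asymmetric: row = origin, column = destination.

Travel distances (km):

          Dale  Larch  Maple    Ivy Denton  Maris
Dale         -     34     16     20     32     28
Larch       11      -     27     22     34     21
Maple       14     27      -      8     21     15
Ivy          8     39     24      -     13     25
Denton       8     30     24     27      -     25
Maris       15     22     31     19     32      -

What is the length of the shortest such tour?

Dale-Larch-Maple-Ivy-Denton-Maris-Dale: 34+27+8+13+25+15 = 122
Dale-Larch-Maple-Ivy-Maris-Denton-Dale: 34+27+8+25+32+8 = 134
Dale-Larch-Maple-Denton-Ivy-Maris-Dale: 34+27+21+27+25+15 = 149
Dale-Larch-Maple-Denton-Maris-Ivy-Dale: 34+27+21+25+19+8 = 134
Dale-Larch-Maple-Maris-Ivy-Denton-Dale: 34+27+15+19+13+8 = 116
Dale-Larch-Maple-Maris-Denton-Ivy-Dale: 34+27+15+32+27+8 = 143
Dale-Larch-Ivy-Maple-Denton-Maris-Dale: 34+22+24+21+25+15 = 141
Dale-Larch-Ivy-Maple-Maris-Denton-Dale: 34+22+24+15+32+8 = 135
Dale-Larch-Ivy-Denton-Maple-Maris-Dale: 34+22+13+24+15+15 = 123
Dale-Larch-Ivy-Denton-Maris-Maple-Dale: 34+22+13+25+31+14 = 139
Dale-Larch-Ivy-Maris-Maple-Denton-Dale: 34+22+25+31+21+8 = 141
Dale-Larch-Ivy-Maris-Denton-Maple-Dale: 34+22+25+32+24+14 = 151
Dale-Larch-Denton-Maple-Ivy-Maris-Dale: 34+34+24+8+25+15 = 140
Dale-Larch-Denton-Maple-Maris-Ivy-Dale: 34+34+24+15+19+8 = 134
… (106 more)
Dale-Maple-Ivy-Denton-Maris-Larch-Dale: 16+8+13+25+22+11 = 95  ← best
The minimum is 95.
One optimal route: Dale → Maple → Ivy → Denton → Maris → Larch → Dale.

Minimum total distance: 95 km.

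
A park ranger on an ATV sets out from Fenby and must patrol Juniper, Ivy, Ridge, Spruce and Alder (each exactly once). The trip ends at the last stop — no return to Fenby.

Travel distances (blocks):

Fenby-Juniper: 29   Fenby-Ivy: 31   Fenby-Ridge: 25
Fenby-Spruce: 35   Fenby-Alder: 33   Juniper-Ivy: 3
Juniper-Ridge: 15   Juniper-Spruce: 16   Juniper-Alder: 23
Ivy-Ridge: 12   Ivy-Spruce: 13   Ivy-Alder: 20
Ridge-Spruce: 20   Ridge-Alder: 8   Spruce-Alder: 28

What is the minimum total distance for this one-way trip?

Shortest open route: 72 blocks.

There are 5! = 120 possible orderings.
Fenby → Juniper → Ivy → Ridge → Spruce → Alder: 29+3+12+20+28 = 92
Fenby → Juniper → Ivy → Ridge → Alder → Spruce: 29+3+12+8+28 = 80
Fenby → Juniper → Ivy → Spruce → Ridge → Alder: 29+3+13+20+8 = 73
Fenby → Juniper → Ivy → Spruce → Alder → Ridge: 29+3+13+28+8 = 81
Fenby → Juniper → Ivy → Alder → Ridge → Spruce: 29+3+20+8+20 = 80
Fenby → Juniper → Ivy → Alder → Spruce → Ridge: 29+3+20+28+20 = 100
Fenby → Juniper → Ridge → Ivy → Spruce → Alder: 29+15+12+13+28 = 97
Fenby → Juniper → Ridge → Ivy → Alder → Spruce: 29+15+12+20+28 = 104
Fenby → Juniper → Ridge → Spruce → Ivy → Alder: 29+15+20+13+20 = 97
Fenby → Juniper → Ridge → Spruce → Alder → Ivy: 29+15+20+28+20 = 112
Fenby → Juniper → Ridge → Alder → Ivy → Spruce: 29+15+8+20+13 = 85
Fenby → Juniper → Ridge → Alder → Spruce → Ivy: 29+15+8+28+13 = 93
Fenby → Juniper → Spruce → Ivy → Ridge → Alder: 29+16+13+12+8 = 78
Fenby → Juniper → Spruce → Ivy → Alder → Ridge: 29+16+13+20+8 = 86
… (106 more)
Fenby → Ridge → Alder → Juniper → Ivy → Spruce: 25+8+23+3+13 = 72  ← best
The minimum is 72.
One shortest path: Fenby → Ridge → Alder → Juniper → Ivy → Spruce.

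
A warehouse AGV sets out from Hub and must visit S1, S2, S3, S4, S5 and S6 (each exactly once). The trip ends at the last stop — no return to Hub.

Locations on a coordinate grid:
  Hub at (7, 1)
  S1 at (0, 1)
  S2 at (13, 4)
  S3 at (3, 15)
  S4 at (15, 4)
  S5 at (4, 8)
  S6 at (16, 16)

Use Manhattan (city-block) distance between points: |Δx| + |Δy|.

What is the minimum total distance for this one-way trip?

Shortest open route: 55.

There are 6! = 720 possible orderings.
Hub → S1 → S2 → S3 → S4 → S5 → S6: 7+16+21+23+15+20 = 102
Hub → S1 → S2 → S3 → S4 → S6 → S5: 7+16+21+23+13+20 = 100
Hub → S1 → S2 → S3 → S5 → S4 → S6: 7+16+21+8+15+13 = 80
Hub → S1 → S2 → S3 → S5 → S6 → S4: 7+16+21+8+20+13 = 85
Hub → S1 → S2 → S3 → S6 → S4 → S5: 7+16+21+14+13+15 = 86
Hub → S1 → S2 → S3 → S6 → S5 → S4: 7+16+21+14+20+15 = 93
Hub → S1 → S2 → S4 → S3 → S5 → S6: 7+16+2+23+8+20 = 76
Hub → S1 → S2 → S4 → S3 → S6 → S5: 7+16+2+23+14+20 = 82
… (712 more)
Hub → S1 → S5 → S3 → S6 → S4 → S2: 7+11+8+14+13+2 = 55  ← best
The minimum is 55.
One shortest path: Hub → S1 → S5 → S3 → S6 → S4 → S2.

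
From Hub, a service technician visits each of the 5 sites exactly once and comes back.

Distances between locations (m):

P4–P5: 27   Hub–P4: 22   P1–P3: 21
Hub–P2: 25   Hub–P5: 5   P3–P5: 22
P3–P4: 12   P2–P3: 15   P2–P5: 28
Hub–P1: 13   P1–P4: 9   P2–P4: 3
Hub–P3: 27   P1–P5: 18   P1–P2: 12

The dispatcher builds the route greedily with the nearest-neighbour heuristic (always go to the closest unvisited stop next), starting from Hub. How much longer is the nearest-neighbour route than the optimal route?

Hub: P5=5, P1=13, P4=22, P2=25, P3=27 ⇒ P5
P5: P1=18, P3=22, P4=27, P2=28 ⇒ P1
P1: P4=9, P2=12, P3=21 ⇒ P4
P4: P2=3, P3=12 ⇒ P2
P2: P3=15 ⇒ P3
NN route Hub → P5 → P1 → P4 → P2 → P3 → Hub costs 77.
Optimal: Hub → P1 → P2 → P4 → P3 → P5 → Hub costs 67 (by enumerating all 60 distinct tours).
Excess = 77 − 67 = 10.

The nearest-neighbour route is 10 m longer than optimal.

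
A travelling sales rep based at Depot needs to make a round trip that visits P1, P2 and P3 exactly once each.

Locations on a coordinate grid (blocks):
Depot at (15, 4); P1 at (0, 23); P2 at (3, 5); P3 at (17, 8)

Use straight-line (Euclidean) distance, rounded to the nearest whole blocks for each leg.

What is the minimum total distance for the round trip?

Shortest round trip = 57 blocks.

Depot-P1-P2-P3-Depot: 24+18+14+4 = 60
Depot-P1-P3-P2-Depot: 24+23+14+12 = 73
Depot-P2-P1-P3-Depot: 12+18+23+4 = 57
The minimum is 57.
One optimal route: Depot → P2 → P1 → P3 → Depot (or its reverse).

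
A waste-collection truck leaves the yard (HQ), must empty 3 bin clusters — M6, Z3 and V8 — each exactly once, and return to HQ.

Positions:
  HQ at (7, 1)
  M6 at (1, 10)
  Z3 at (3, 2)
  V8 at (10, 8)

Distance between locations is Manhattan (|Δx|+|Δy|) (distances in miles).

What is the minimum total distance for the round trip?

With 3 stops there are 3!/2 = 3 distinct round trips (a route and its reverse cost the same).
HQ → M6 → Z3 → V8 → HQ: 15+10+13+10 = 48
HQ → M6 → V8 → Z3 → HQ: 15+11+13+5 = 44
HQ → Z3 → M6 → V8 → HQ: 5+10+11+10 = 36
The minimum is 36.
One optimal route: HQ → Z3 → M6 → V8 → HQ (or its reverse).

36 miles — the shortest possible round trip.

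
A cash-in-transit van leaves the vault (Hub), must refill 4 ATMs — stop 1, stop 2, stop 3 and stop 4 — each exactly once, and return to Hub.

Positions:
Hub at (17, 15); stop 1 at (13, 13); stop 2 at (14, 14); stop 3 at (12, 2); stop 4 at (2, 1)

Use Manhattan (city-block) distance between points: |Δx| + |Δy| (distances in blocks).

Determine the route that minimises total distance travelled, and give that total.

Shortest round trip = 58 blocks.

With 4 stops there are 4!/2 = 12 distinct round trips (a route and its reverse cost the same).
Hub-stop 1-stop 2-stop 3-stop 4-Hub: 6+2+14+11+29 = 62
Hub-stop 1-stop 2-stop 4-stop 3-Hub: 6+2+25+11+18 = 62
Hub-stop 1-stop 3-stop 2-stop 4-Hub: 6+12+14+25+29 = 86
Hub-stop 1-stop 3-stop 4-stop 2-Hub: 6+12+11+25+4 = 58
Hub-stop 1-stop 4-stop 2-stop 3-Hub: 6+23+25+14+18 = 86
Hub-stop 1-stop 4-stop 3-stop 2-Hub: 6+23+11+14+4 = 58
Hub-stop 2-stop 1-stop 3-stop 4-Hub: 4+2+12+11+29 = 58
Hub-stop 2-stop 1-stop 4-stop 3-Hub: 4+2+23+11+18 = 58
Hub-stop 2-stop 3-stop 1-stop 4-Hub: 4+14+12+23+29 = 82
Hub-stop 2-stop 4-stop 1-stop 3-Hub: 4+25+23+12+18 = 82
Hub-stop 3-stop 1-stop 2-stop 4-Hub: 18+12+2+25+29 = 86
Hub-stop 3-stop 2-stop 1-stop 4-Hub: 18+14+2+23+29 = 86
The minimum is 58.
One optimal route: Hub → stop 1 → stop 3 → stop 4 → stop 2 → Hub (or its reverse).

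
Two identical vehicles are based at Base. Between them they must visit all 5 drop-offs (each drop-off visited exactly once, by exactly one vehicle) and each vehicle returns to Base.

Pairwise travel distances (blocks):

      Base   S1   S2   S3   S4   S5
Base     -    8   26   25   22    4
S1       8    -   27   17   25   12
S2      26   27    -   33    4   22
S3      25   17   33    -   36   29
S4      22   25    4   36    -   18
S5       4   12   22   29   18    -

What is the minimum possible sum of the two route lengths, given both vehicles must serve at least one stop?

There are 2^4 − 1 = 15 ways to divide the 5 stops into two non-empty groups. For each, the best each vehicle can do is its own shortest tour through its group:
  {S1} + {S2, S3, S4, S5}: 16 + 84 = 100
  {S2} + {S1, S3, S4, S5}: 52 + 83 = 135
  {S1, S2} + {S3, S4, S5}: 61 + 83 = 144
  {S3} + {S1, S2, S4, S5}: 50 + 61 = 111
  {S1, S3} + {S2, S4, S5}: 50 + 52 = 102
  {S2, S3} + {S1, S4, S5}: 84 + 55 = 139
  … (15 splits in total)
  {S1, S2, S3, S4} + {S5}: 84 + 8 = 92  ← best
Best: vehicle 1 Base → S1 → S3 → S2 → S4 → Base = 84; vehicle 2 Base → S5 → Base = 8; combined 92.

92 blocks — the smallest possible combined total.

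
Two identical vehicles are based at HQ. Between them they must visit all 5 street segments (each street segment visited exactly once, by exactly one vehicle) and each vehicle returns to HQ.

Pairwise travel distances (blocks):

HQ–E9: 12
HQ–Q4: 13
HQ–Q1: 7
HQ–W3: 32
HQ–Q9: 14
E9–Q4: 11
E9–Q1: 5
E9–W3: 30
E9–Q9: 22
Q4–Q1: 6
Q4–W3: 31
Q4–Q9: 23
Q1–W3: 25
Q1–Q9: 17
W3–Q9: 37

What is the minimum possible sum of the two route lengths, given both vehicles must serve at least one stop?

There are 2^4 − 1 = 15 ways to divide the 5 stops into two non-empty groups. For each, the best each vehicle can do is its own shortest tour through its group:
  {E9} + {Q4, Q1, W3, Q9}: 24 + 95 = 119
  {Q4} + {E9, Q1, W3, Q9}: 26 + 93 = 119
  {E9, Q4} + {Q1, W3, Q9}: 36 + 83 = 119
  {Q1} + {E9, Q4, W3, Q9}: 14 + 105 = 119
  {E9, Q1} + {Q4, W3, Q9}: 24 + 95 = 119
  {Q4, Q1} + {E9, W3, Q9}: 26 + 93 = 119
  … (15 splits in total)
  {E9, Q4, Q1, W3} + {Q9}: 86 + 28 = 114  ← best
Best: vehicle 1 HQ → E9 → Q4 → Q1 → W3 → HQ = 86; vehicle 2 HQ → Q9 → HQ = 28; combined 114.

Minimum combined distance: 114 blocks.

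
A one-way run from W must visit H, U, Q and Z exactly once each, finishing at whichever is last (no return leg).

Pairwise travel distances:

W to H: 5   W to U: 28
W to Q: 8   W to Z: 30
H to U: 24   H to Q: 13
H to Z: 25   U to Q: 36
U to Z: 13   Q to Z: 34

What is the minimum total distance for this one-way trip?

Shortest open route: 58.

There are 4! = 24 possible orderings.
W - H - U - Q - Z: 5+24+36+34 = 99
W - H - U - Z - Q: 5+24+13+34 = 76
W - H - Q - U - Z: 5+13+36+13 = 67
W - H - Q - Z - U: 5+13+34+13 = 65
W - H - Z - U - Q: 5+25+13+36 = 79
W - H - Z - Q - U: 5+25+34+36 = 100
W - U - H - Q - Z: 28+24+13+34 = 99
W - U - H - Z - Q: 28+24+25+34 = 111
W - U - Q - H - Z: 28+36+13+25 = 102
W - U - Q - Z - H: 28+36+34+25 = 123
W - U - Z - H - Q: 28+13+25+13 = 79
W - U - Z - Q - H: 28+13+34+13 = 88
W - Q - H - U - Z: 8+13+24+13 = 58
W - Q - H - Z - U: 8+13+25+13 = 59
… (10 more)
The minimum is 58.
One shortest path: W → Q → H → U → Z.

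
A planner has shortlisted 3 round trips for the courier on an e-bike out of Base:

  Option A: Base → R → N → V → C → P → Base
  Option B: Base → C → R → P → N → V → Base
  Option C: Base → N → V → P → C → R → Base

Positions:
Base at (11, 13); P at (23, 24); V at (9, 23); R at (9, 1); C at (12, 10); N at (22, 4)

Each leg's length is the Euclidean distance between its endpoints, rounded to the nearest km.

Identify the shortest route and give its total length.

Shortest is Option C, total 90 km.

Option A: 12 + 13 + 23 + 13 + 18 + 16 = 95
Option B: 3 + 9 + 27 + 20 + 23 + 10 = 92
Option C: 14 + 23 + 14 + 18 + 9 + 12 = 90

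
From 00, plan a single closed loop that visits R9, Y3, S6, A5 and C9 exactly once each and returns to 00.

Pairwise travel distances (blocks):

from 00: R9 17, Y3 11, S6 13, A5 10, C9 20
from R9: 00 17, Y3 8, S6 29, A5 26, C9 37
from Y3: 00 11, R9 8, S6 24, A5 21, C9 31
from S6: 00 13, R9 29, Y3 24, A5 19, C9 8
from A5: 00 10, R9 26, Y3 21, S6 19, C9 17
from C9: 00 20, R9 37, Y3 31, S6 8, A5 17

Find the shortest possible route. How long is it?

There are 60 distinct closed tours to check (reversals are equivalent).
00-R9-Y3-S6-A5-C9-00: 17+8+24+19+17+20 = 105
00-R9-Y3-S6-C9-A5-00: 17+8+24+8+17+10 = 84
00-R9-Y3-A5-S6-C9-00: 17+8+21+19+8+20 = 93
00-R9-Y3-A5-C9-S6-00: 17+8+21+17+8+13 = 84
00-R9-Y3-C9-S6-A5-00: 17+8+31+8+19+10 = 93
00-R9-Y3-C9-A5-S6-00: 17+8+31+17+19+13 = 105
00-R9-S6-Y3-A5-C9-00: 17+29+24+21+17+20 = 128
00-R9-S6-Y3-C9-A5-00: 17+29+24+31+17+10 = 128
00-R9-S6-A5-Y3-C9-00: 17+29+19+21+31+20 = 137
00-R9-S6-A5-C9-Y3-00: 17+29+19+17+31+11 = 124
00-R9-S6-C9-Y3-A5-00: 17+29+8+31+21+10 = 116
00-R9-S6-C9-A5-Y3-00: 17+29+8+17+21+11 = 103
00-R9-A5-Y3-S6-C9-00: 17+26+21+24+8+20 = 116
00-R9-A5-Y3-C9-S6-00: 17+26+21+31+8+13 = 116
… (46 more)
00-Y3-R9-S6-C9-A5-00: 11+8+29+8+17+10 = 83  ← best
The minimum is 83.
One optimal route: 00 → Y3 → R9 → S6 → C9 → A5 → 00 (or its reverse).

83 blocks — the shortest possible round trip.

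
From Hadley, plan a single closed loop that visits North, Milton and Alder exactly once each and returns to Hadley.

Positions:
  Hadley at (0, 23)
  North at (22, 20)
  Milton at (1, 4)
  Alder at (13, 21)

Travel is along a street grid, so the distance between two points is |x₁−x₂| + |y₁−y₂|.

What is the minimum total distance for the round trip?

Hadley → North → Milton → Alder → Hadley: 25+37+29+15 = 106
Hadley → North → Alder → Milton → Hadley: 25+10+29+20 = 84
Hadley → Milton → North → Alder → Hadley: 20+37+10+15 = 82
The minimum is 82.
One optimal route: Hadley → Milton → North → Alder → Hadley (or its reverse).

Shortest round trip = 82.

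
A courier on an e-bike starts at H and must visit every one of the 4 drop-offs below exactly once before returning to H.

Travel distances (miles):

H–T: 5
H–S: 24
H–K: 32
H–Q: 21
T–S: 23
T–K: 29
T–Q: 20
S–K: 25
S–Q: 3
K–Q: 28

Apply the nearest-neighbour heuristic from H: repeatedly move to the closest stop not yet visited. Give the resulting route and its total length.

Total distance 85 miles via the nearest-neighbour route H → T → Q → S → K → H.

H → [T:5 / Q:21 / S:24 / K:32] → T (5)
T → [Q:20 / S:23 / K:29] → Q (20)
Q → [S:3 / K:28] → S (3)
S → [K:25] → K (25)
Return K→H: 32.
Total = 5 + 20 + 3 + 25 + 32 = 85.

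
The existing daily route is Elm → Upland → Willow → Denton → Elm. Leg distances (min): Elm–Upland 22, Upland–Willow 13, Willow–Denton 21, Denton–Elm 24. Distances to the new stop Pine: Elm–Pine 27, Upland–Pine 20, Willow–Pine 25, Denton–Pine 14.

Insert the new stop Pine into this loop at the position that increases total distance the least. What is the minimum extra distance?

Insertion cost between consecutive stops i–j is d(i,Pine) + d(Pine,j) − d(i,j):
  between Elm and Upland: 27 + 20 − 22 = 25
  between Upland and Willow: 20 + 25 − 13 = 32
  between Willow and Denton: 25 + 14 − 21 = 18
  between Denton and Elm: 14 + 27 − 24 = 17
Cheapest insertion is between Denton and Elm, adding 17.
New total = 80 + 17 = 97.

+17 min — insert Pine between Denton and Elm.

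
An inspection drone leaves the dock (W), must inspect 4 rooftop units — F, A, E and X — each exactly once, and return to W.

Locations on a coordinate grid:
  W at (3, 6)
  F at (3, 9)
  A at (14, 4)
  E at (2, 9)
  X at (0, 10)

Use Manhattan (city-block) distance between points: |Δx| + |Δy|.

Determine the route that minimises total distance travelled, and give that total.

Minimum total distance: 40.

There are 12 distinct closed tours to check (reversals are equivalent).
W→F→A→E→X→W: 3+16+17+3+7 = 46
W→F→A→X→E→W: 3+16+20+3+4 = 46
W→F→E→A→X→W: 3+1+17+20+7 = 48
W→F→E→X→A→W: 3+1+3+20+13 = 40
W→F→X→A→E→W: 3+4+20+17+4 = 48
W→F→X→E→A→W: 3+4+3+17+13 = 40
W→A→F→E→X→W: 13+16+1+3+7 = 40
W→A→F→X→E→W: 13+16+4+3+4 = 40
W→A→E→F→X→W: 13+17+1+4+7 = 42
W→A→X→F→E→W: 13+20+4+1+4 = 42
W→E→F→A→X→W: 4+1+16+20+7 = 48
W→E→A→F→X→W: 4+17+16+4+7 = 48
The minimum is 40.
One optimal route: W → F → E → X → A → W (or its reverse).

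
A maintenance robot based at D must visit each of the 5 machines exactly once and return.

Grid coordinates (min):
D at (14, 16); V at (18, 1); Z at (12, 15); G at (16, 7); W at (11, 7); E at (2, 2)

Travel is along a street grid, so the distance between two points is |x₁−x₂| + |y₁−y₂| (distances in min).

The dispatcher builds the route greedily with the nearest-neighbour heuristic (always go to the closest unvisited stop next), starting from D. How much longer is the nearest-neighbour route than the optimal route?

D: Z=3, G=11, W=12, V=19, E=26 ⇒ Z
Z: W=9, G=12, V=20, E=23 ⇒ W
W: G=5, V=13, E=14 ⇒ G
G: V=8, E=19 ⇒ V
V: E=17 ⇒ E
NN route D → Z → W → G → V → E → D costs 68.
Optimal: D → Z → W → E → V → G → D costs 62 (by enumerating all 60 distinct tours).
Excess = 68 − 62 = 6.

The nearest-neighbour route is 6 min longer than optimal.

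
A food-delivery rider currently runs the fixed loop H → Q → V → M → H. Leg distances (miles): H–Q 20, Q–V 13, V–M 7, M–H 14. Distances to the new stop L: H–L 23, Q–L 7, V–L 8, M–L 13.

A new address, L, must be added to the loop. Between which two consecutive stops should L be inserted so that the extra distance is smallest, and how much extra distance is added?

Adding 2 miles by placing L on the Q–V leg.

Insertion cost between consecutive stops i–j is d(i,L) + d(L,j) − d(i,j):
  between H and Q: 23 + 7 − 20 = 10
  between Q and V: 7 + 8 − 13 = 2
  between V and M: 8 + 13 − 7 = 14
  between M and H: 13 + 23 − 14 = 22
Cheapest insertion is between Q and V, adding 2.
New total = 54 + 2 = 56.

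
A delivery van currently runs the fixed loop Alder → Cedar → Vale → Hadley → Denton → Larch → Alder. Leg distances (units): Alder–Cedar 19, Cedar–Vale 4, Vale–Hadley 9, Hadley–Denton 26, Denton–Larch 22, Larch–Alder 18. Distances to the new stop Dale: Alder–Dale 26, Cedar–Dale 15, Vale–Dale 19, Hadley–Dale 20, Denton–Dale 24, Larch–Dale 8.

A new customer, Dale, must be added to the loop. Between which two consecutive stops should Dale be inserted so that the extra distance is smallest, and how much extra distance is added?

Adding 10 by placing Dale on the Denton–Larch leg.

Insertion cost between consecutive stops i–j is d(i,Dale) + d(Dale,j) − d(i,j):
  between Alder and Cedar: 26 + 15 − 19 = 22
  between Cedar and Vale: 15 + 19 − 4 = 30
  between Vale and Hadley: 19 + 20 − 9 = 30
  between Hadley and Denton: 20 + 24 − 26 = 18
  between Denton and Larch: 24 + 8 − 22 = 10
  between Larch and Alder: 8 + 26 − 18 = 16
Cheapest insertion is between Denton and Larch, adding 10.
New total = 98 + 10 = 108.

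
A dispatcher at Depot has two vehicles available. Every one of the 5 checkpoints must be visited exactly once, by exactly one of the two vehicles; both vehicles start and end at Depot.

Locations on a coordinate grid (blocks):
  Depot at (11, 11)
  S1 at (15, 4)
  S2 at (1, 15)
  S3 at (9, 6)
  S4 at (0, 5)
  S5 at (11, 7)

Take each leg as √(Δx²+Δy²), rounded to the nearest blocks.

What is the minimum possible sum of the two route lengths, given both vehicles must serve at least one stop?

52 blocks — the smallest possible combined total.

Check every non-empty split of the stops between the two vehicles; for each half take its own optimal tour:
  {S1} + {S2, S3, S4, S5}: 16 + 36 = 52
  {S2} + {S1, S3, S4, S5}: 22 + 37 = 59
  {S1, S2} + {S3, S4, S5}: 37 + 28 = 65
  {S3} + {S1, S2, S4, S5}: 10 + 45 = 55
  {S1, S3} + {S2, S4, S5}: 19 + 36 = 55
  {S2, S3} + {S1, S4, S5}: 28 + 37 = 65
  … (15 splits in total)
Best: vehicle 1 Depot → S1 → Depot = 16; vehicle 2 Depot → S2 → S4 → S3 → S5 → Depot = 36; combined 52.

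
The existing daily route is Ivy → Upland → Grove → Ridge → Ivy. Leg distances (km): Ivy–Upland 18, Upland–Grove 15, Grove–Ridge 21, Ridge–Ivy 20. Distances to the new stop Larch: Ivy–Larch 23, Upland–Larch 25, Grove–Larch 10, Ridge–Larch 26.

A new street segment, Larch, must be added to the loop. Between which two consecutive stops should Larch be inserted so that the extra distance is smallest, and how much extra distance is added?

Insertion cost between consecutive stops i–j is d(i,Larch) + d(Larch,j) − d(i,j):
  between Ivy and Upland: 23 + 25 − 18 = 30
  between Upland and Grove: 25 + 10 − 15 = 20
  between Grove and Ridge: 10 + 26 − 21 = 15
  between Ridge and Ivy: 26 + 23 − 20 = 29
Cheapest insertion is between Grove and Ridge, adding 15.
New total = 74 + 15 = 89.

Minimum extra distance: 15 km, inserting Larch between Grove and Ridge.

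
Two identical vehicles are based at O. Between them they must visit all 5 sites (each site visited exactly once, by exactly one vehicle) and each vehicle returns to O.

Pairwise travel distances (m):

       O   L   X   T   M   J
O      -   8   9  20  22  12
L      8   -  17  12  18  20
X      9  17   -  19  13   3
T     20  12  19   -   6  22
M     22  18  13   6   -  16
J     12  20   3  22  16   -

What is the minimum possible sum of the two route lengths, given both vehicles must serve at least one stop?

There are 2^4 − 1 = 15 ways to divide the 5 stops into two non-empty groups. For each, the best each vehicle can do is its own shortest tour through its group:
  {L} + {X, T, M, J}: 16 + 54 = 70
  {X} + {L, T, M, J}: 18 + 54 = 72
  {L, X} + {T, M, J}: 34 + 54 = 88
  {T} + {L, X, M, J}: 40 + 54 = 94
  {L, T} + {X, M, J}: 40 + 50 = 90
  {X, T} + {L, M, J}: 48 + 54 = 102
  … (15 splits in total)
Best: vehicle 1 O → L → O = 16; vehicle 2 O → X → J → M → T → O = 54; combined 70.

70 m — the smallest possible combined total.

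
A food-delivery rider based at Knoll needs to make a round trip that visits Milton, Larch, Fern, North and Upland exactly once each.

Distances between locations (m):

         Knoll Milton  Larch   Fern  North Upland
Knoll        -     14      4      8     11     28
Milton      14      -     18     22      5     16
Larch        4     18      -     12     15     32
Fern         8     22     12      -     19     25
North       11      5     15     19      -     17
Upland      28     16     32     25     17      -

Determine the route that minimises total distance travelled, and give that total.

There are 60 distinct closed tours to check (reversals are equivalent).
Knoll→Milton→Larch→Fern→North→Upland→Knoll: 14+18+12+19+17+28 = 108
Knoll→Milton→Larch→Fern→Upland→North→Knoll: 14+18+12+25+17+11 = 97
Knoll→Milton→Larch→North→Fern→Upland→Knoll: 14+18+15+19+25+28 = 119
Knoll→Milton→Larch→North→Upland→Fern→Knoll: 14+18+15+17+25+8 = 97
Knoll→Milton→Larch→Upland→Fern→North→Knoll: 14+18+32+25+19+11 = 119
Knoll→Milton→Larch→Upland→North→Fern→Knoll: 14+18+32+17+19+8 = 108
Knoll→Milton→Fern→Larch→North→Upland→Knoll: 14+22+12+15+17+28 = 108
Knoll→Milton→Fern→Larch→Upland→North→Knoll: 14+22+12+32+17+11 = 108
Knoll→Milton→Fern→North→Larch→Upland→Knoll: 14+22+19+15+32+28 = 130
Knoll→Milton→Fern→North→Upland→Larch→Knoll: 14+22+19+17+32+4 = 108
Knoll→Milton→Fern→Upland→Larch→North→Knoll: 14+22+25+32+15+11 = 119
Knoll→Milton→Fern→Upland→North→Larch→Knoll: 14+22+25+17+15+4 = 97
Knoll→Milton→North→Larch→Fern→Upland→Knoll: 14+5+15+12+25+28 = 99
Knoll→Milton→North→Larch→Upland→Fern→Knoll: 14+5+15+32+25+8 = 99
… (46 more)
Knoll→Larch→Fern→Upland→Milton→North→Knoll: 4+12+25+16+5+11 = 73  ← best
The minimum is 73.
One optimal route: Knoll → Larch → Fern → Upland → Milton → North → Knoll (or its reverse).

Shortest round trip = 73 m.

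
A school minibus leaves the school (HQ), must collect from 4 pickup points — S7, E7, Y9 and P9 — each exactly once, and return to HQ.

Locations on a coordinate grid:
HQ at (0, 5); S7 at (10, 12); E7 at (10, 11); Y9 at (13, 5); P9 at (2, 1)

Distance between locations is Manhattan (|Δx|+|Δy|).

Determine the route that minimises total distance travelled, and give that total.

HQ→S7→E7→Y9→P9→HQ: 17+1+9+15+6 = 48
HQ→S7→E7→P9→Y9→HQ: 17+1+18+15+13 = 64
HQ→S7→Y9→E7→P9→HQ: 17+10+9+18+6 = 60
HQ→S7→Y9→P9→E7→HQ: 17+10+15+18+16 = 76
HQ→S7→P9→E7→Y9→HQ: 17+19+18+9+13 = 76
HQ→S7→P9→Y9→E7→HQ: 17+19+15+9+16 = 76
HQ→E7→S7→Y9→P9→HQ: 16+1+10+15+6 = 48
HQ→E7→S7→P9→Y9→HQ: 16+1+19+15+13 = 64
HQ→E7→Y9→S7→P9→HQ: 16+9+10+19+6 = 60
HQ→E7→P9→S7→Y9→HQ: 16+18+19+10+13 = 76
HQ→Y9→S7→E7→P9→HQ: 13+10+1+18+6 = 48
HQ→Y9→E7→S7→P9→HQ: 13+9+1+19+6 = 48
The minimum is 48.
One optimal route: HQ → S7 → E7 → Y9 → P9 → HQ (or its reverse).

Shortest round trip = 48.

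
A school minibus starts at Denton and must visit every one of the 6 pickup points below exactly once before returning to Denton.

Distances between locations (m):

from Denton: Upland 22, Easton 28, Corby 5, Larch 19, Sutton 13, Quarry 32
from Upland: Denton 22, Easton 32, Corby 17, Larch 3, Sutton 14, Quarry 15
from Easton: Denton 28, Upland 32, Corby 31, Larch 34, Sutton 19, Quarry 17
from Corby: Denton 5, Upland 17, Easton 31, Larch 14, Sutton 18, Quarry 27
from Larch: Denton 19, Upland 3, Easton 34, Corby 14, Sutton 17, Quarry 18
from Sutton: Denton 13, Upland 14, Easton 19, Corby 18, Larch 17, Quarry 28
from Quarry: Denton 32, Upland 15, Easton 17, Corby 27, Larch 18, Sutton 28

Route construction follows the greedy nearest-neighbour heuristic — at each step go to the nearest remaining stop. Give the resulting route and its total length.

104 m along Denton → Corby → Larch → Upland → Sutton → Easton → Quarry → Denton.

At Denton the remaining stops are Corby 5, Sutton 13, Larch 19, Upland 22, Easton 28, Quarry 32; go to Corby.
At Corby the remaining stops are Larch 14, Upland 17, Sutton 18, Quarry 27, Easton 31; go to Larch.
At Larch the remaining stops are Upland 3, Sutton 17, Quarry 18, Easton 34; go to Upland.
At Upland the remaining stops are Sutton 14, Quarry 15, Easton 32; go to Sutton.
At Sutton the remaining stops are Easton 19, Quarry 28; go to Easton.
At Easton the remaining stops are Quarry 17; go to Quarry.
Return Quarry→Denton: 32.
Total = 5 + 14 + 3 + 14 + 19 + 17 + 32 = 104.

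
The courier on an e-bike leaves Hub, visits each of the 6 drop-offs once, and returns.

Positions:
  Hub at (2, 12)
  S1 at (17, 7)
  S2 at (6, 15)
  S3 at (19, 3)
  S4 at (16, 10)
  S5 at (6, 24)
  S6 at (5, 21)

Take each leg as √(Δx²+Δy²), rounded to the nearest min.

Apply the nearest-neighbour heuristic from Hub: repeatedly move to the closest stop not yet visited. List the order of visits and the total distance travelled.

Nearest-neighbour total = 57 min; route Hub → S2 → S6 → S5 → S4 → S1 → S3 → Hub.

At Hub the remaining stops are S2 5, S6 9, S5 13, S4 14, S1 16, S3 19; go to S2.
At S2 the remaining stops are S6 6, S5 9, S4 11, S1 14, S3 18; go to S6.
At S6 the remaining stops are S5 3, S4 16, S1 18, S3 23; go to S5.
At S5 the remaining stops are S4 17, S1 20, S3 25; go to S4.
At S4 the remaining stops are S1 3, S3 8; go to S1.
At S1 the remaining stops are S3 4; go to S3.
Return S3→Hub: 19.
Total = 5 + 6 + 3 + 17 + 3 + 4 + 19 = 57.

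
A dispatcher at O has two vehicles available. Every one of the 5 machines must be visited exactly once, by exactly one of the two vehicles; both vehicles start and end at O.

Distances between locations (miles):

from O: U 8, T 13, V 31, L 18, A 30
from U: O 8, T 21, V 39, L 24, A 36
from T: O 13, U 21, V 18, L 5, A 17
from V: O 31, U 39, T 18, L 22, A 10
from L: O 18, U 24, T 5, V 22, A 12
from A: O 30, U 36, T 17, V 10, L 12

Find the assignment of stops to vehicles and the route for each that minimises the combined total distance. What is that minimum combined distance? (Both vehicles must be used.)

Check every non-empty split of the stops between the two vehicles; for each half take its own optimal tour:
  {U} + {T, V, L, A}: 16 + 71 = 87
  {T} + {U, V, L, A}: 26 + 85 = 111
  {U, T} + {V, L, A}: 42 + 71 = 113
  {V} + {U, T, L, A}: 62 + 74 = 136
  {U, V} + {T, L, A}: 78 + 60 = 138
  {T, V} + {U, L, A}: 62 + 74 = 136
  … (15 splits in total)
Best: vehicle 1 O → U → O = 16; vehicle 2 O → T → V → A → L → O = 71; combined 87.

Minimum combined distance: 87 miles.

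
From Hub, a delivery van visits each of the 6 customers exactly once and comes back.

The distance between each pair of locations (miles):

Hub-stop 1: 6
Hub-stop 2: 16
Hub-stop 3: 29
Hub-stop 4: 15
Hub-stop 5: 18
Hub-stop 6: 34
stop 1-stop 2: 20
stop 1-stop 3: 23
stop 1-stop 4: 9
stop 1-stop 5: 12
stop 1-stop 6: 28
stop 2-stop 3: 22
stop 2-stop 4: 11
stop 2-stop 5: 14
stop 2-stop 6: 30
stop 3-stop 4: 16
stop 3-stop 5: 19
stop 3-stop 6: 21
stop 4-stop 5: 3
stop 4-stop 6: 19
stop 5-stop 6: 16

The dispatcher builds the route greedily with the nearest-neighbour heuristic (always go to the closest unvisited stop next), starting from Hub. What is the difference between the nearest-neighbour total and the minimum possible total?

16 miles longer than the optimal tour.

Hub: stop 1=6, stop 4=15, stop 2=16, stop 5=18, stop 3=29, stop 6=34 ⇒ stop 1
stop 1: stop 4=9, stop 5=12, stop 2=20, stop 3=23, stop 6=28 ⇒ stop 4
stop 4: stop 5=3, stop 2=11, stop 3=16, stop 6=19 ⇒ stop 5
stop 5: stop 2=14, stop 6=16, stop 3=19 ⇒ stop 2
stop 2: stop 3=22, stop 6=30 ⇒ stop 3
stop 3: stop 6=21 ⇒ stop 6
NN route Hub → stop 1 → stop 4 → stop 5 → stop 2 → stop 3 → stop 6 → Hub costs 109.
Optimal: Hub → stop 1 → stop 4 → stop 5 → stop 6 → stop 3 → stop 2 → Hub costs 93 (by enumerating all 360 distinct tours).
Excess = 109 − 93 = 16.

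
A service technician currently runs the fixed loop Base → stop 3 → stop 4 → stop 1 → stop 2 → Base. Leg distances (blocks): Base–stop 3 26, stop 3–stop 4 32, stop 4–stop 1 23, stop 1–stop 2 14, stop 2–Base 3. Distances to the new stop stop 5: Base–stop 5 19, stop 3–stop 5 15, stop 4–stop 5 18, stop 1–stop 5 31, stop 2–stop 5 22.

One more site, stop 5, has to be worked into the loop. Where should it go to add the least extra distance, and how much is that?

Minimum extra distance: 1 blocks, inserting stop 5 between stop 3 and stop 4.

Insertion cost between consecutive stops i–j is d(i,stop 5) + d(stop 5,j) − d(i,j):
  between Base and stop 3: 19 + 15 − 26 = 8
  between stop 3 and stop 4: 15 + 18 − 32 = 1
  between stop 4 and stop 1: 18 + 31 − 23 = 26
  between stop 1 and stop 2: 31 + 22 − 14 = 39
  between stop 2 and Base: 22 + 19 − 3 = 38
Cheapest insertion is between stop 3 and stop 4, adding 1.
New total = 98 + 1 = 99.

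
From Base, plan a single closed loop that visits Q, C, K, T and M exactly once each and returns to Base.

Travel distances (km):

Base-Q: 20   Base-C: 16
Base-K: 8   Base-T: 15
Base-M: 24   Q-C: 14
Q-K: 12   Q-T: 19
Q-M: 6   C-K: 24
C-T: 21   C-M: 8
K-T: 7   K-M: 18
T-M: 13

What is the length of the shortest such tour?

Minimum total distance: 64 km.

With 5 stops there are 5!/2 = 60 distinct round trips (a route and its reverse cost the same).
Base-Q-C-K-T-M-Base: 20+14+24+7+13+24 = 102
Base-Q-C-K-M-T-Base: 20+14+24+18+13+15 = 104
Base-Q-C-T-K-M-Base: 20+14+21+7+18+24 = 104
Base-Q-C-T-M-K-Base: 20+14+21+13+18+8 = 94
Base-Q-C-M-K-T-Base: 20+14+8+18+7+15 = 82
Base-Q-C-M-T-K-Base: 20+14+8+13+7+8 = 70
Base-Q-K-C-T-M-Base: 20+12+24+21+13+24 = 114
Base-Q-K-C-M-T-Base: 20+12+24+8+13+15 = 92
Base-Q-K-T-C-M-Base: 20+12+7+21+8+24 = 92
Base-Q-K-T-M-C-Base: 20+12+7+13+8+16 = 76
Base-Q-K-M-C-T-Base: 20+12+18+8+21+15 = 94
Base-Q-K-M-T-C-Base: 20+12+18+13+21+16 = 100
Base-Q-T-C-K-M-Base: 20+19+21+24+18+24 = 126
Base-Q-T-C-M-K-Base: 20+19+21+8+18+8 = 94
… (46 more)
Base-C-Q-M-T-K-Base: 16+14+6+13+7+8 = 64  ← best
The minimum is 64.
One optimal route: Base → C → Q → M → T → K → Base (or its reverse).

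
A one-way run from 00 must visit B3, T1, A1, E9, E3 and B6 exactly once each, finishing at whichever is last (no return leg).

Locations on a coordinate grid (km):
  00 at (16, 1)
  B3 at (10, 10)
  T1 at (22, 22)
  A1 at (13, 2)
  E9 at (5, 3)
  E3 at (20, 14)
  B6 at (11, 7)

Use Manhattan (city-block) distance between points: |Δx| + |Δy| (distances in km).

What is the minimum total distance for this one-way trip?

There are 6! = 720 possible orderings.
00 → B3 → T1 → A1 → E9 → E3 → B6: 15+24+29+9+26+16 = 119
00 → B3 → T1 → A1 → E9 → B6 → E3: 15+24+29+9+10+16 = 103
00 → B3 → T1 → A1 → E3 → E9 → B6: 15+24+29+19+26+10 = 123
00 → B3 → T1 → A1 → E3 → B6 → E9: 15+24+29+19+16+10 = 113
00 → B3 → T1 → A1 → B6 → E9 → E3: 15+24+29+7+10+26 = 111
00 → B3 → T1 → A1 → B6 → E3 → E9: 15+24+29+7+16+26 = 117
00 → B3 → T1 → E9 → A1 → E3 → B6: 15+24+36+9+19+16 = 119
00 → B3 → T1 → E9 → A1 → B6 → E3: 15+24+36+9+7+16 = 107
… (712 more)
00 → A1 → E9 → B6 → B3 → E3 → T1: 4+9+10+4+14+10 = 51  ← best
The minimum is 51.
One shortest path: 00 → A1 → E9 → B6 → B3 → E3 → T1.

51 km — the minimum one-way total.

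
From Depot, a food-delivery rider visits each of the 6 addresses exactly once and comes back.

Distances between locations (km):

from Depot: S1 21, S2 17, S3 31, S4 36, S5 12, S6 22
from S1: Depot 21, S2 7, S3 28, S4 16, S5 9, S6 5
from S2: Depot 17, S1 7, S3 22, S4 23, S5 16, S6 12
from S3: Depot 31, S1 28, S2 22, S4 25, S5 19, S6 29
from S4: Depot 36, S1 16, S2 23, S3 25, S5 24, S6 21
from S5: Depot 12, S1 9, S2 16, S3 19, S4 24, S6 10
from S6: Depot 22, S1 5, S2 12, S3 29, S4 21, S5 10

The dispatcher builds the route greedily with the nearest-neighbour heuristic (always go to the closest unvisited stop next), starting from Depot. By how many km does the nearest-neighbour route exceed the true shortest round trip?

Excess over optimum: 15 km.

Depot: S5=12, S2=17, S1=21, S6=22, S3=31, S4=36 ⇒ S5
S5: S1=9, S6=10, S2=16, S3=19, S4=24 ⇒ S1
S1: S6=5, S2=7, S4=16, S3=28 ⇒ S6
S6: S2=12, S4=21, S3=29 ⇒ S2
S2: S3=22, S4=23 ⇒ S3
S3: S4=25 ⇒ S4
NN route Depot → S5 → S1 → S6 → S2 → S3 → S4 → Depot costs 121.
Optimal: Depot → S2 → S1 → S6 → S4 → S3 → S5 → Depot costs 106 (by enumerating all 360 distinct tours).
Excess = 121 − 106 = 15.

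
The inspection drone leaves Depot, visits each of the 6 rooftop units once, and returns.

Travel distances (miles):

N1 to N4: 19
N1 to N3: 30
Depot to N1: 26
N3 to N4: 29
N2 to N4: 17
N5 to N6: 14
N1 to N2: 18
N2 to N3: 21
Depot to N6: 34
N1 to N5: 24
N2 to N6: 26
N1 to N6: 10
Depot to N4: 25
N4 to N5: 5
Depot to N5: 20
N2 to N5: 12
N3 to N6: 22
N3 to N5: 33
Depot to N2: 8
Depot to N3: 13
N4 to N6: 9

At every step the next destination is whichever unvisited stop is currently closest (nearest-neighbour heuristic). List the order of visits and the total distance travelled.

87 miles along Depot → N2 → N5 → N4 → N6 → N1 → N3 → Depot.

At Depot the remaining stops are N2 8, N3 13, N5 20, N4 25, N1 26, N6 34; go to N2.
At N2 the remaining stops are N5 12, N4 17, N1 18, N3 21, N6 26; go to N5.
At N5 the remaining stops are N4 5, N6 14, N1 24, N3 33; go to N4.
At N4 the remaining stops are N6 9, N1 19, N3 29; go to N6.
At N6 the remaining stops are N1 10, N3 22; go to N1.
At N1 the remaining stops are N3 30; go to N3.
Return N3→Depot: 13.
Total = 8 + 12 + 5 + 9 + 10 + 30 + 13 = 87.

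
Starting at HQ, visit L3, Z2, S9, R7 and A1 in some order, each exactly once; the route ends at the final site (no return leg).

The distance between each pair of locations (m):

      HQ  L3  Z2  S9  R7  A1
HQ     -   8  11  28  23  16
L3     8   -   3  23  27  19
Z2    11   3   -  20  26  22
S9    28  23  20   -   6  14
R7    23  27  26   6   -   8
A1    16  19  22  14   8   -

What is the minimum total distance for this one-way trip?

45 m — the minimum one-way total.

There are 5! = 120 possible orderings.
HQ→L3→Z2→S9→R7→A1: 8+3+20+6+8 = 45
HQ→L3→Z2→S9→A1→R7: 8+3+20+14+8 = 53
HQ→L3→Z2→R7→S9→A1: 8+3+26+6+14 = 57
HQ→L3→Z2→R7→A1→S9: 8+3+26+8+14 = 59
HQ→L3→Z2→A1→S9→R7: 8+3+22+14+6 = 53
HQ→L3→Z2→A1→R7→S9: 8+3+22+8+6 = 47
HQ→L3→S9→Z2→R7→A1: 8+23+20+26+8 = 85
HQ→L3→S9→Z2→A1→R7: 8+23+20+22+8 = 81
HQ→L3→S9→R7→Z2→A1: 8+23+6+26+22 = 85
HQ→L3→S9→R7→A1→Z2: 8+23+6+8+22 = 67
HQ→L3→S9→A1→Z2→R7: 8+23+14+22+26 = 93
HQ→L3→S9→A1→R7→Z2: 8+23+14+8+26 = 79
HQ→L3→R7→Z2→S9→A1: 8+27+26+20+14 = 95
HQ→L3→R7→Z2→A1→S9: 8+27+26+22+14 = 97
… (106 more)
The minimum is 45.
One shortest path: HQ → L3 → Z2 → S9 → R7 → A1.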